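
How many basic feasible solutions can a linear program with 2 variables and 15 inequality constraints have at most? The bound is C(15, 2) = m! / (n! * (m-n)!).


Each vertex corresponds to some choice of n active constraints out of m, so the number of vertices is at most C(m, n) = m! / (n!(m-n)!).
m = 15, n = 2
Numerator: 15 * 14
Denominator: 2! = 2
C(15, 2) = 105


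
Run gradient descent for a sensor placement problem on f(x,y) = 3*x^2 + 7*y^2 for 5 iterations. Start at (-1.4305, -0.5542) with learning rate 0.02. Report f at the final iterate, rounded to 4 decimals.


Gradient descent on f(x,y) = 3*x^2 + 7*y^2.
Starting point: (-1.4305, -0.5542), alpha = 0.02
Step 1: grad_x = 2*3*-1.4305 = -8.583, grad_y = 2*7*-0.5542 = -7.7588
  x_1 = -1.4305 - 0.02*-8.583 = -1.2588
  y_1 = -0.5542 - 0.02*-7.7588 = -0.399
Step 2: grad_x = 2*3*-1.2588 = -7.553, grad_y = 2*7*-0.399 = -5.5863
  x_2 = -1.2588 - 0.02*-7.553 = -1.1078
  y_2 = -0.399 - 0.02*-5.5863 = -0.2873
Step 3: grad_x = 2*3*-1.1078 = -6.6467, grad_y = 2*7*-0.2873 = -4.0222
  x_3 = -1.1078 - 0.02*-6.6467 = -0.9748
  y_3 = -0.2873 - 0.02*-4.0222 = -0.2069
Step 4: grad_x = 2*3*-0.9748 = -5.8491, grad_y = 2*7*-0.2069 = -2.896
  x_4 = -0.9748 - 0.02*-5.8491 = -0.8579
  y_4 = -0.2069 - 0.02*-2.896 = -0.1489
Step 5: grad_x = 2*3*-0.8579 = -5.1472, grad_y = 2*7*-0.1489 = -2.0851
  x_5 = -0.8579 - 0.02*-5.1472 = -0.7549
  y_5 = -0.1489 - 0.02*-2.0851 = -0.1072
f(-0.7549, -0.1072) = 3*(-0.7549)^2 + 7*(-0.1072)^2 = 1.7902


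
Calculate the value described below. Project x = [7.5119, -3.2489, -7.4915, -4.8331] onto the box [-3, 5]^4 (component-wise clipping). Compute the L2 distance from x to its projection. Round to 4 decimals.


Project each component onto [-3, 5].
clip(7.5119) = 5.0, clip(-3.2489) = -3.0, clip(-7.4915) = -3.0, clip(-4.8331) = -3.0
Projection = [5.0, -3.0, -3.0, -3.0]
Squared diffs: [6.3096, 0.062, 20.1736, 3.3603]
Distance = sqrt(29.9055) = 5.4686


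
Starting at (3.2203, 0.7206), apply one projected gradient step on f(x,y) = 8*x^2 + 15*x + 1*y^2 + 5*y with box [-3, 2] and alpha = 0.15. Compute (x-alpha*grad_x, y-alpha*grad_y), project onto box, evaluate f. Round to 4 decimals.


Step 1: Compute gradient at (3.2203, 0.7206).
grad_x = 2*8*3.2203 + 15 = 66.5248
grad_y = 2*1*0.7206 + 5 = 6.4412
Step 2: Gradient step.
x_raw = 3.2203 - 0.15*66.5248 = -6.7584
y_raw = 0.7206 - 0.15*6.4412 = -0.2456
Step 3: Project onto [-3, 2].
x_proj = clip(-6.7584) = -3.0
y_proj = clip(-0.2456) = -0.2456
Step 4: Evaluate f.
f(-3.0, -0.2456) = 25.8324


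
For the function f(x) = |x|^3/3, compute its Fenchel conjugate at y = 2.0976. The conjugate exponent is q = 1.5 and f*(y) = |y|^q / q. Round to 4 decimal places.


The conjugate exponent q satisfies 1/p + 1/q = 1.
p = 3, so q = 3/(3 - 1) = 1.5
|y|^q = 2.0976^1.5 = 3.038
f*(2.0976) = 3.038 / 1.5 = 2.0253


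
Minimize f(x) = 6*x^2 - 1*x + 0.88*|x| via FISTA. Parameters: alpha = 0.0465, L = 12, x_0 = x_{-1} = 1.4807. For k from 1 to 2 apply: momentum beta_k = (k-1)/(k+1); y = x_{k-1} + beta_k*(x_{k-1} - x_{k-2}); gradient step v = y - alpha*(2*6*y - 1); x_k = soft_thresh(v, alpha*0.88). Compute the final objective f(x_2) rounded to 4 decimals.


FISTA on f(x) = 6*x^2 - 1*x + 0.88*|x|
L = 12, alpha = 0.0465
Iteration 1: beta = 0.0, y = 1.4807 + 0.0*(1.4807 - 1.4807) = 1.4807
  grad(y) = 16.7684, v = y - alpha*grad = 0.701
  prox(v) = soft_thresh(0.701, 0.0409) = 0.66
Iteration 2: beta = 0.3333, y = 0.66 + 0.3333*(0.66 - 1.4807) = 0.3865
  grad(y) = 3.638, v = y - alpha*grad = 0.2173
  prox(v) = soft_thresh(0.2173, 0.0409) = 0.1764
f(x_2) = 6*0.1764^2 - 1*0.1764 + 0.88*|0.1764| = 0.1656


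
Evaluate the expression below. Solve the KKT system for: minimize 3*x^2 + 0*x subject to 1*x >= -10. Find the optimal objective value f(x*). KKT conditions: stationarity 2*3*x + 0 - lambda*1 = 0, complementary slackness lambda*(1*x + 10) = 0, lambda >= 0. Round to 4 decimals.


Step 1: Try lambda = 0 (constraint inactive).
Stationarity: 2*3*x + 0 = 0
x* = 0/(2*3) = 0.0
Check constraint: 1*0.0 = 0.0 >= -10 -- satisfied.
Step 2: Compute optimal value.
f(x*) = 3*0.0^2 + 0*0.0 = 0.0


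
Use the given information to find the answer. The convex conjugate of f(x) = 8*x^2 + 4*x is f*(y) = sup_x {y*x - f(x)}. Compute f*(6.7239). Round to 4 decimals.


f*(y) = sup_x {y*x - a*x^2 - b*x} = sup_x {(y-b)*x - a*x^2}
FOC: (y - b) - 2a*x = 0 => x* = (y - b)/(2a)
x* = (6.7239 - 4)/(2*8) = 0.1702
f*(6.7239) = (y-b)^2/(4a) = (6.7239 - 4)^2/(4*8)
= 7.4196/32 = 0.2319


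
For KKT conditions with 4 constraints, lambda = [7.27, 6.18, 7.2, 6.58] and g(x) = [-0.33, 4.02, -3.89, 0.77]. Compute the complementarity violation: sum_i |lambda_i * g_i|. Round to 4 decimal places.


KKT complementary slackness check:
lambda_1 * g_1 = 7.27 * -0.33 = -2.3991
lambda_2 * g_2 = 6.18 * 4.02 = 24.8436
lambda_3 * g_3 = 7.2 * -3.89 = -28.008
lambda_4 * g_4 = 6.58 * 0.77 = 5.0666
Total violation = 2.3991 + 24.8436 + 28.008 + 5.0666 = 60.3173


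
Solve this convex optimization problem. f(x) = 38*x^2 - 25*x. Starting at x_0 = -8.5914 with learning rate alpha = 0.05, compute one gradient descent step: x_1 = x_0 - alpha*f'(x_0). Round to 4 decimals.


We compute the gradient at x_0 and apply the update.
f'(x) = 76*x - 25
f'(-8.5914) = 76*-8.5914 - 25 = -677.9464
x_1 = -8.5914 - 0.05*-677.9464 = 25.3059


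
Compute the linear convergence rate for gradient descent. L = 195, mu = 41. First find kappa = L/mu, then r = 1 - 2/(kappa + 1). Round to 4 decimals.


Step 1: Compute the condition number.
kappa = L/mu = 195/41 = 4.7561
Step 2: Compute the convergence rate.
r = 1 - 2/(kappa + 1) = 1 - 2*mu/(L + mu) = (L - mu)/(L + mu) = 154/236 = 0.6525


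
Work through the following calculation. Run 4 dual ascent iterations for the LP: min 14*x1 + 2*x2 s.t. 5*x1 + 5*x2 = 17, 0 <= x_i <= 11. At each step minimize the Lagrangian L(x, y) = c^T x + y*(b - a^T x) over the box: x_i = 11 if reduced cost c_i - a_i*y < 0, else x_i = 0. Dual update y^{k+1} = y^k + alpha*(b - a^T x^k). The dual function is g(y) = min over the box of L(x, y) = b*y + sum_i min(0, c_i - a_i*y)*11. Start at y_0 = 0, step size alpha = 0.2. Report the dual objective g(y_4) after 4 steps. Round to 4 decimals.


Dual ascent for LP: min 14*x1 + 2*x2, 5*x1 + 5*x2 = 17, 0 <= x_i <= 11
Step 1: y^k = 0.0, reduced costs: (14.0, 2.0)
  x^k = (0.0, 0.0), subgradient = b - a^T x = 17.0
  y^{k+1} = 0.0 + 0.2*17.0 = 3.4
Step 2: y^k = 3.4, reduced costs: (-3.0, -15.0)
  x^k = (11.0, 11.0), subgradient = b - a^T x = -93.0
  y^{k+1} = 3.4 + 0.2*-93.0 = -15.2
Step 3: y^k = -15.2, reduced costs: (90.0, 78.0)
  x^k = (0.0, 0.0), subgradient = b - a^T x = 17.0
  y^{k+1} = -15.2 + 0.2*17.0 = -11.8
Step 4: y^k = -11.8, reduced costs: (73.0, 61.0)
  x^k = (0.0, 0.0), subgradient = b - a^T x = 17.0
  y^{k+1} = -11.8 + 0.2*17.0 = -8.4
Dual objective at y_4 = -8.4: reduced costs (56.0, 44.0), box minimizer x = (0.0, 0.0)
g(y_4) = b*y + (c1 - a1*y)*x1 + (c2 - a2*y)*x2 = 17*(-8.4) + 56.0*0.0 + 44.0*0.0 = -142.8 + 0.0 + 0.0 = -142.8


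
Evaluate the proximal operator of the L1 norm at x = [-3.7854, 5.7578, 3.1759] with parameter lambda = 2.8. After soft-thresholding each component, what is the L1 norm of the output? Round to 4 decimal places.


Soft-thresholding with lambda = 2.8:
prox(-3.7854) = sign(-3.7854)*max(|-3.7854| - 2.8, 0) = -0.9854
prox(5.7578) = sign(5.7578)*max(|5.7578| - 2.8, 0) = 2.9578
prox(3.1759) = sign(3.1759)*max(|3.1759| - 2.8, 0) = 0.3759
prox(x) = [-0.9854, 2.9578, 0.3759]
||prox(x)||_1 = 0.9854 + 2.9578 + 0.3759 = 4.3191


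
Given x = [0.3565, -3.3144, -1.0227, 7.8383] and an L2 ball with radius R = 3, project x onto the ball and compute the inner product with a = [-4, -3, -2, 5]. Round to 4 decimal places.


Step 1: Compute ||x|| (intermediates to 6 decimals).
||x|| = sqrt(0.3565^2 + (-3.3144)^2 + (-1.0227)^2 + 7.8383^2) = 8.578881
Step 2: Project.
Since ||x|| > R, scale = R/||x|| = 3/8.578881 = 0.349696, proj(x) = scale * x
proj(x) = [0.124667, -1.159032, -0.357634, 2.741022]
Step 3: Dot product.
a^T * proj(x) = -4*0.124667 - 3*(-1.159032) - 2*(-0.357634) + 5*2.741022 = 17.3988


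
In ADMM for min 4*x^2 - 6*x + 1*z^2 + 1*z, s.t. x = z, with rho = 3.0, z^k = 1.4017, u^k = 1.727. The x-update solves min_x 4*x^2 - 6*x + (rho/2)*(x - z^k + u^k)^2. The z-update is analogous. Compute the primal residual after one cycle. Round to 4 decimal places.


ADMM iteration with rho = 3.0, z^k = 1.4017, u^k = 1.727
Step 1: x-update.
Minimize 4*x^2 - 6*x + (3.0/2)*(x - 1.4017 + 1.727)^2
FOC: (2*4 + 3.0)*x = 6 + 3.0*(1.4017 - 1.727)
x^{k+1} = 0.4567
Step 2: z-update.
Minimize 1*z^2 + 1*z + (3.0/2)*(0.4567 - z + 1.727)^2
FOC: (2*1 + 3.0)*z = -1 + 3.0*(0.4567 + 1.727)
z^{k+1} = 1.1102
Step 3: u-update.
u^{k+1} = 1.727 + 0.4567 - 1.1102 = 1.0735
Step 4: Primal residual = |0.4567 - 1.1102| = 0.6535


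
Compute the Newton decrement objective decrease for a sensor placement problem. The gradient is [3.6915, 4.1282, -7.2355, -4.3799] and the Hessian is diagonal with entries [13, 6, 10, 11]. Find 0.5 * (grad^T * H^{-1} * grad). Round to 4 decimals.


Step 1: H is diagonal, so H^(-1) * g = [0.284, 0.688, -0.7236, -0.3982].
Step 2: g^T H^(-1) g = sum_i g_i^2 / H_ii
  = (3.6915)^2/13 + (4.1282)^2/6 + (-7.2355)^2/10 + (-4.3799)^2/11
  = 1.0482 + 2.8403 + 5.2352 + 1.744 = 10.8678
Step 3: Objective decrease = 0.5 * g^T H^(-1) g = 5.4339


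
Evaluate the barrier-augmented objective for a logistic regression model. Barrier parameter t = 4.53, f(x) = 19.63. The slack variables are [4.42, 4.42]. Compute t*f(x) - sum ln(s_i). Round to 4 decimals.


Step 1: Compute log-barrier.
ln values: [1.4861, 1.4861]
phi = -(1.4861 + 1.4861) = -2.9723
Step 2: Compute augmented objective.
t*f(x) = 4.53*19.63 = 88.9239
Total = 88.9239 - 2.9723 = 85.9516


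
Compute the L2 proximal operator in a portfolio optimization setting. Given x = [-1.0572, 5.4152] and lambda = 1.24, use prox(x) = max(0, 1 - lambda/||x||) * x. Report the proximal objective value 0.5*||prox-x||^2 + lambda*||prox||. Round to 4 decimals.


Step 1: Compute ||x||.
||x|| = 5.5174
Step 2: Compute scaling factor.
scale = max(0, 1 - 1.24/5.5174) = 0.7753
Step 3: prox(x) = [-0.8196, 4.1982]
||prox(x)|| = 4.2774
Step 4: Proximal objective.
0.5*||prox-x||^2 = 0.7688
lambda*||prox|| = 5.304
Total = 6.0728


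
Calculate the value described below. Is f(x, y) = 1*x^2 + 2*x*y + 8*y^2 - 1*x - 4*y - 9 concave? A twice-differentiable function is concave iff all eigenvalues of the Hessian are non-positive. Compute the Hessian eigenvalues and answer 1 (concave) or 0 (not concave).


The Hessian of f(x,y) = 1*x^2 + 2*x*y + 8*y^2 - 1*x - 4*y - 9 is:
H = [[2, 2], [2, 16]]
Trace = 2 + 16 = 18
Determinant = 2*16 - (2)^2 = 28
Discriminant = (18)^2 - 4*28 = 212.0
Eigenvalues: lambda_1 = 1.7199, lambda_2 = 16.2801
The function is not concave.

0


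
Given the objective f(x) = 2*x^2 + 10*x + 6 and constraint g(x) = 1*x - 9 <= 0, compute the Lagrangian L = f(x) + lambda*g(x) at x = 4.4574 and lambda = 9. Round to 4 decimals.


Step 1: Evaluate f(x).
f(4.4574) = 2*4.4574^2 + 10*4.4574 + 6 = 90.3108
Step 2: Evaluate g(x).
g(4.4574) = 1*4.4574 - 9 = -4.5426
Step 3: Compute Lagrangian.
L = 90.3108 + 9*-4.5426 = 49.4274


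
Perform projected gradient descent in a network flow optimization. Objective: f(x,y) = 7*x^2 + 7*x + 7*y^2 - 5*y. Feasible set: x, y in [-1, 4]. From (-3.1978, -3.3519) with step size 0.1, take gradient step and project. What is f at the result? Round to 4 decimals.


Step 1: Compute gradient at (-3.1978, -3.3519).
grad_x = 2*7*-3.1978 + 7 = -37.7692
grad_y = 2*7*-3.3519 - 5 = -51.9266
Step 2: Gradient step.
x_raw = -3.1978 - 0.1*-37.7692 = 0.5791
y_raw = -3.3519 - 0.1*-51.9266 = 1.8408
Step 3: Project onto [-1, 4].
x_proj = clip(0.5791) = 0.5791
y_proj = clip(1.8408) = 1.8408
Step 4: Evaluate f.
f(0.5791, 1.8408) = 20.9165


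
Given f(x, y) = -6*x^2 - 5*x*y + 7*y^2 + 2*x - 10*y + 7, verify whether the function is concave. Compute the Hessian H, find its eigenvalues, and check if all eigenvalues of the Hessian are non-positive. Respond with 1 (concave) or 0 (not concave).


The Hessian of f(x,y) = -6*x^2 - 5*x*y + 7*y^2 + 2*x - 10*y + 7 is:
H = [[-12, -5], [-5, 14]]
Trace = -12 + 14 = 2
Determinant = -12*14 - (-5)^2 = -193
Discriminant = (2)^2 - 4*-193 = 776.0
Eigenvalues: lambda_1 = -12.9284, lambda_2 = 14.9284
The function is not concave.

0


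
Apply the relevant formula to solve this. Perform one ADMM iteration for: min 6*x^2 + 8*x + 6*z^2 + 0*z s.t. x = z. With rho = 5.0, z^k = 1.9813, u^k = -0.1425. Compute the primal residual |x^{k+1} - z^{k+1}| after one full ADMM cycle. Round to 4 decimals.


ADMM iteration with rho = 5.0, z^k = 1.9813, u^k = -0.1425
Step 1: x-update.
Minimize 6*x^2 + 8*x + (5.0/2)*(x - 1.9813 - 0.1425)^2
FOC: (2*6 + 5.0)*x = -8 + 5.0*(1.9813 + 0.1425)
x^{k+1} = 0.1541
Step 2: z-update.
Minimize 6*z^2 + 0*z + (5.0/2)*(0.1541 - z - 0.1425)^2
FOC: (2*6 + 5.0)*z = 0 + 5.0*(0.1541 - 0.1425)
z^{k+1} = 0.0034
Step 3: u-update.
u^{k+1} = -0.1425 + 0.1541 - 0.0034 = 0.0082
Step 4: Primal residual = |0.1541 - 0.0034| = 0.1507


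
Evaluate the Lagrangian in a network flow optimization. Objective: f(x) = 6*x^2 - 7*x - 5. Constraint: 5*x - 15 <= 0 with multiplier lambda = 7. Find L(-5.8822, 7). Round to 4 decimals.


Step 1: Evaluate f(x).
f(-5.8822) = 6*(-5.8822)^2 - 7*(-5.8822) - 5 = 243.7771
Step 2: Evaluate g(x).
g(-5.8822) = 5*-5.8822 - 15 = -44.411
Step 3: Compute Lagrangian.
L = 243.7771 + 7*-44.411 = -67.0999


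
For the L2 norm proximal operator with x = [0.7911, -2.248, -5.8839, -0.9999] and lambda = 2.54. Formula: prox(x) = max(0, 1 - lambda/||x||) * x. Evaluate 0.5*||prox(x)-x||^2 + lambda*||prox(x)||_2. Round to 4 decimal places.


Step 1: Compute ||x||.
||x|| = 6.4265
Step 2: Compute scaling factor.
scale = max(0, 1 - 2.54/6.4265) = 0.6048
Step 3: prox(x) = [0.4784, -1.3595, -3.5583, -0.6047]
||prox(x)|| = 3.8865
Step 4: Proximal objective.
0.5*||prox-x||^2 = 3.2258
lambda*||prox|| = 9.8717
Total = 13.0974


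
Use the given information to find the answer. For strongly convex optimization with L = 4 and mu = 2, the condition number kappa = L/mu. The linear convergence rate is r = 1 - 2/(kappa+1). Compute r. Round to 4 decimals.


Step 1: Compute the condition number.
kappa = L/mu = 4/2 = 2.0
Step 2: Compute the convergence rate.
r = 1 - 2/(kappa + 1) = 1 - 2*mu/(L + mu) = (L - mu)/(L + mu) = 2/6 = 0.3333


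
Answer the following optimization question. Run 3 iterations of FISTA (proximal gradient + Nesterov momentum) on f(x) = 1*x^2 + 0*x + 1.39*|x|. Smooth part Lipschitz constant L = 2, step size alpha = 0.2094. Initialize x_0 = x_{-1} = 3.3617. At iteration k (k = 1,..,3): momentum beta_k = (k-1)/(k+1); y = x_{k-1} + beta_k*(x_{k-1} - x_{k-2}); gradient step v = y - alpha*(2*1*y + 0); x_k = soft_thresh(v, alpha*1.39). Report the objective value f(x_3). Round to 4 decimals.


FISTA on f(x) = 1*x^2 + 0*x + 1.39*|x|
L = 2, alpha = 0.2094
Iteration 1: beta = 0.0, y = 3.3617 + 0.0*(3.3617 - 3.3617) = 3.3617
  grad(y) = 6.7234, v = y - alpha*grad = 1.9538
  prox(v) = soft_thresh(1.9538, 0.2911) = 1.6628
Iteration 2: beta = 0.3333, y = 1.6628 + 0.3333*(1.6628 - 3.3617) = 1.0964
  grad(y) = 2.1929, v = y - alpha*grad = 0.6373
  prox(v) = soft_thresh(0.6373, 0.2911) = 0.3462
Iteration 3: beta = 0.5, y = 0.3462 + 0.5*(0.3462 - 1.6628) = -0.3121
  grad(y) = -0.6242, v = y - alpha*grad = -0.1814
  prox(v) = soft_thresh(-0.1814, 0.2911) = 0.0
f(x_3) = 1*0.0^2 + 0*0.0 + 1.39*|0.0| = 0.0


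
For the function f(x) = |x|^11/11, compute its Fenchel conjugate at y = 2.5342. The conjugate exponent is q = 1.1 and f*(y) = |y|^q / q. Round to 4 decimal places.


The conjugate exponent q satisfies 1/p + 1/q = 1.
p = 11, so q = 11/(11 - 1) = 1.1
|y|^q = 2.5342^1.1 = 2.7812
f*(2.5342) = 2.7812 / 1.1 = 2.5283


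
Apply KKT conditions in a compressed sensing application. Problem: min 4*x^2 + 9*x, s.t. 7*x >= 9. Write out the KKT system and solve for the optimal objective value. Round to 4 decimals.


Step 1: Try lambda = 0 (constraint inactive).
x_unc = -9/(2*4) = -1.125
Check: 7*-1.125 = -7.875 < 9 -- violated!
Step 2: Constraint must be active: 7*x = 9
x* = 9/7 = 1.2857 (rounded; the exact value 9/7 is used below)
lambda = (2*4*(9/7) + 9)/7 = 2.7551
Step 3: Compute optimal value.
f(x*) = 4*(9/7)^2 + 9*(9/7) = 18.1837


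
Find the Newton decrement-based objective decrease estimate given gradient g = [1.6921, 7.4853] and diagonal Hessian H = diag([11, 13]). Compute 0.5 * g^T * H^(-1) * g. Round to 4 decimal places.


Step 1: H is diagonal, so H^(-1) * g = [0.1538, 0.5758].
Step 2: g^T H^(-1) g = sum_i g_i^2 / H_ii
  = (1.6921)^2/11 + (7.4853)^2/13
  = 0.2603 + 4.31 = 4.5703
Step 3: Objective decrease = 0.5 * g^T H^(-1) g = 2.2851


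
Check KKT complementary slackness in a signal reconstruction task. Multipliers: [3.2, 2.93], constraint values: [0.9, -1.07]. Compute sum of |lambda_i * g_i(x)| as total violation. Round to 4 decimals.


KKT complementary slackness check:
lambda_1 * g_1 = 3.2 * 0.9 = 2.88
lambda_2 * g_2 = 2.93 * -1.07 = -3.1351
Total violation = 2.88 + 3.1351 = 6.0151


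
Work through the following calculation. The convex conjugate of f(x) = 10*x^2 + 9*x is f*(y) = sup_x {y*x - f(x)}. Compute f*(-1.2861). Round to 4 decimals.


f*(y) = sup_x {y*x - a*x^2 - b*x} = sup_x {(y-b)*x - a*x^2}
FOC: (y - b) - 2a*x = 0 => x* = (y - b)/(2a)
x* = (-1.2861 - 9)/(2*10) = -0.5143
f*(-1.2861) = (y-b)^2/(4a) = (-1.2861 - 9)^2/(4*10)
= 105.8039/40 = 2.6451


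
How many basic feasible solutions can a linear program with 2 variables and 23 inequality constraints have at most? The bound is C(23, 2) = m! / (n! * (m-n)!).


Each vertex corresponds to some choice of n active constraints out of m, so the number of vertices is at most C(m, n) = m! / (n!(m-n)!).
m = 23, n = 2
Numerator: 23 * 22
Denominator: 2! = 2
C(23, 2) = 253


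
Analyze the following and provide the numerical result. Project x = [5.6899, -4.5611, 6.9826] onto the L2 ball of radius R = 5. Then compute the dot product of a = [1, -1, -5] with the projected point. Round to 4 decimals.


Step 1: Compute ||x|| (intermediates to 6 decimals).
||x|| = sqrt(5.6899^2 + (-4.5611)^2 + 6.9826^2) = 10.096301
Step 2: Project.
Since ||x|| > R, scale = R/||x|| = 5/10.096301 = 0.495231, proj(x) = scale * x
proj(x) = [2.817815, -2.258798, 3.458]
Step 3: Dot product.
a^T * proj(x) = 1*2.817815 - 1*(-2.258798) - 5*3.458 = -12.2134


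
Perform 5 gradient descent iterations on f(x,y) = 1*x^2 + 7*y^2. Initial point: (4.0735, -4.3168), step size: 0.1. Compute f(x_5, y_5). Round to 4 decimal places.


Gradient descent on f(x,y) = 1*x^2 + 7*y^2.
Starting point: (4.0735, -4.3168), alpha = 0.1
Step 1: grad_x = 2*1*4.0735 = 8.147, grad_y = 2*7*-4.3168 = -60.4352
  x_1 = 4.0735 - 0.1*8.147 = 3.2588
  y_1 = -4.3168 - 0.1*-60.4352 = 1.7267
Step 2: grad_x = 2*1*3.2588 = 6.5176, grad_y = 2*7*1.7267 = 24.1741
  x_2 = 3.2588 - 0.1*6.5176 = 2.607
  y_2 = 1.7267 - 0.1*24.1741 = -0.6907
Step 3: grad_x = 2*1*2.607 = 5.2141, grad_y = 2*7*-0.6907 = -9.6696
  x_3 = 2.607 - 0.1*5.2141 = 2.0856
  y_3 = -0.6907 - 0.1*-9.6696 = 0.2763
Step 4: grad_x = 2*1*2.0856 = 4.1713, grad_y = 2*7*0.2763 = 3.8679
  x_4 = 2.0856 - 0.1*4.1713 = 1.6685
  y_4 = 0.2763 - 0.1*3.8679 = -0.1105
Step 5: grad_x = 2*1*1.6685 = 3.337, grad_y = 2*7*-0.1105 = -1.5471
  x_5 = 1.6685 - 0.1*3.337 = 1.3348
  y_5 = -0.1105 - 0.1*-1.5471 = 0.0442
f(1.3348, 0.0442) = 1*1.3348^2 + 7*0.0442^2 = 1.7954


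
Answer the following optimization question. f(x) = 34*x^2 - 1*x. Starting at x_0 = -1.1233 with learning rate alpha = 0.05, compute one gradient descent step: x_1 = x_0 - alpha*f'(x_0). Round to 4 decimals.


We compute the gradient at x_0 and apply the update.
f'(x) = 68*x - 1
f'(-1.1233) = 68*-1.1233 - 1 = -77.3844
x_1 = -1.1233 - 0.05*-77.3844 = 2.7459


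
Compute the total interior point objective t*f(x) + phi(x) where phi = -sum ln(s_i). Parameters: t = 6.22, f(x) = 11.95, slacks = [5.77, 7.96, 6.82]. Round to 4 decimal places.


Step 1: Compute log-barrier.
ln values: [1.7527, 2.0744, 1.9199]
phi = -(1.7527 + 2.0744 + 1.9199) = -5.747
Step 2: Compute augmented objective.
t*f(x) = 6.22*11.95 = 74.329
Total = 74.329 - 5.747 = 68.582


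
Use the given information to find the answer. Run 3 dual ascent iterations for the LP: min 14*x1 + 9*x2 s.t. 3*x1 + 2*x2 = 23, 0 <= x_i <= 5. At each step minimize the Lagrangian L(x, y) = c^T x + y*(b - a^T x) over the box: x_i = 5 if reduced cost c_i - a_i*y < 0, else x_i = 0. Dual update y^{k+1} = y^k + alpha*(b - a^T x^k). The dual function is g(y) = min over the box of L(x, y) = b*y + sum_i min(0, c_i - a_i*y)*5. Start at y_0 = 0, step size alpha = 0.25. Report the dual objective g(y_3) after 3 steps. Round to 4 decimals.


Dual ascent for LP: min 14*x1 + 9*x2, 3*x1 + 2*x2 = 23, 0 <= x_i <= 5
Step 1: y^k = 0.0, reduced costs: (14.0, 9.0)
  x^k = (0.0, 0.0), subgradient = b - a^T x = 23.0
  y^{k+1} = 0.0 + 0.25*23.0 = 5.75
Step 2: y^k = 5.75, reduced costs: (-3.25, -2.5)
  x^k = (5.0, 5.0), subgradient = b - a^T x = -2.0
  y^{k+1} = 5.75 + 0.25*-2.0 = 5.25
Step 3: y^k = 5.25, reduced costs: (-1.75, -1.5)
  x^k = (5.0, 5.0), subgradient = b - a^T x = -2.0
  y^{k+1} = 5.25 + 0.25*-2.0 = 4.75
Dual objective at y_3 = 4.75: reduced costs (-0.25, -0.5), box minimizer x = (5.0, 5.0)
g(y_3) = b*y + (c1 - a1*y)*x1 + (c2 - a2*y)*x2 = 23*4.75 + (-0.25)*5.0 + (-0.5)*5.0 = 109.25 - 1.25 - 2.5 = 105.5


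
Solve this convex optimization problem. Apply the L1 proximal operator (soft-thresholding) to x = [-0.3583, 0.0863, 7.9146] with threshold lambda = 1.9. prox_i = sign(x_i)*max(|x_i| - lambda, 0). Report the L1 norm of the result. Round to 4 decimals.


Soft-thresholding with lambda = 1.9:
prox(-0.3583) = sign(-0.3583)*max(|-0.3583| - 1.9, 0) = 0.0
prox(0.0863) = sign(0.0863)*max(|0.0863| - 1.9, 0) = 0.0
prox(7.9146) = sign(7.9146)*max(|7.9146| - 1.9, 0) = 6.0146
prox(x) = [0.0, 0.0, 6.0146]
||prox(x)||_1 = 0.0 + 0.0 + 6.0146 = 6.0146


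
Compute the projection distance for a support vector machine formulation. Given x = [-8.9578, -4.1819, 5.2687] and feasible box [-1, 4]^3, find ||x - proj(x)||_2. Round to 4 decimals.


Project each component onto [-1, 4].
clip(-8.9578) = -1.0, clip(-4.1819) = -1.0, clip(5.2687) = 4.0
Projection = [-1.0, -1.0, 4.0]
Squared diffs: [63.3266, 10.1245, 1.6096]
Distance = sqrt(75.0607) = 8.6638


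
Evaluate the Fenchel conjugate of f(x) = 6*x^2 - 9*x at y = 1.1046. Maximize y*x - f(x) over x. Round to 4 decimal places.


f*(y) = sup_x {y*x - a*x^2 - b*x} = sup_x {(y-b)*x - a*x^2}
FOC: (y - b) - 2a*x = 0 => x* = (y - b)/(2a)
x* = (1.1046 + 9)/(2*6) = 0.8421
f*(1.1046) = (y-b)^2/(4a) = (1.1046 + 9)^2/(4*6)
= 102.1029/24 = 4.2543


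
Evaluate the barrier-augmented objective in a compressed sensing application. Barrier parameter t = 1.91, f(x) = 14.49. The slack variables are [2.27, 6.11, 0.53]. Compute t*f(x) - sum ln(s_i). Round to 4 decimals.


Step 1: Compute log-barrier.
ln values: [0.8198, 1.8099, -0.6349]
phi = -(0.8198 + 1.8099 - 0.6349) = -1.9948
Step 2: Compute augmented objective.
t*f(x) = 1.91*14.49 = 27.6759
Total = 27.6759 - 1.9948 = 25.6811


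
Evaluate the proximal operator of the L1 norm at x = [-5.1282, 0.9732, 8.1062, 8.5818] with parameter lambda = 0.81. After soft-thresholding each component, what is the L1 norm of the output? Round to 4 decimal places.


Soft-thresholding with lambda = 0.81:
prox(-5.1282) = sign(-5.1282)*max(|-5.1282| - 0.81, 0) = -4.3182
prox(0.9732) = sign(0.9732)*max(|0.9732| - 0.81, 0) = 0.1632
prox(8.1062) = sign(8.1062)*max(|8.1062| - 0.81, 0) = 7.2962
prox(8.5818) = sign(8.5818)*max(|8.5818| - 0.81, 0) = 7.7718
prox(x) = [-4.3182, 0.1632, 7.2962, 7.7718]
||prox(x)||_1 = 4.3182 + 0.1632 + 7.2962 + 7.7718 = 19.5494


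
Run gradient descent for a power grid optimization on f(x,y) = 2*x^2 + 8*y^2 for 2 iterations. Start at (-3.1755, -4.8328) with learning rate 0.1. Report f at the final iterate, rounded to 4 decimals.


Gradient descent on f(x,y) = 2*x^2 + 8*y^2.
Starting point: (-3.1755, -4.8328), alpha = 0.1
Step 1: grad_x = 2*2*-3.1755 = -12.702, grad_y = 2*8*-4.8328 = -77.3248
  x_1 = -3.1755 - 0.1*-12.702 = -1.9053
  y_1 = -4.8328 - 0.1*-77.3248 = 2.8997
Step 2: grad_x = 2*2*-1.9053 = -7.6212, grad_y = 2*8*2.8997 = 46.3949
  x_2 = -1.9053 - 0.1*-7.6212 = -1.1432
  y_2 = 2.8997 - 0.1*46.3949 = -1.7398
f(-1.1432, -1.7398) = 2*(-1.1432)^2 + 8*(-1.7398)^2 = 26.8292


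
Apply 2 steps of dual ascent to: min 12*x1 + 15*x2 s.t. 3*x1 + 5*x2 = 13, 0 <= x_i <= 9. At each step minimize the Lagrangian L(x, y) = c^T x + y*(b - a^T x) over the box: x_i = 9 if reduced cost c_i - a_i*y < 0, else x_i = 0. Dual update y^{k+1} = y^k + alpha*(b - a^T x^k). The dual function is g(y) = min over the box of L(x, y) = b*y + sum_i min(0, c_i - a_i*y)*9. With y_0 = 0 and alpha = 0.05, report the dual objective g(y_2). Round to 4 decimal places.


Dual ascent for LP: min 12*x1 + 15*x2, 3*x1 + 5*x2 = 13, 0 <= x_i <= 9
Step 1: y^k = 0.0, reduced costs: (12.0, 15.0)
  x^k = (0.0, 0.0), subgradient = b - a^T x = 13.0
  y^{k+1} = 0.0 + 0.05*13.0 = 0.65
Step 2: y^k = 0.65, reduced costs: (10.05, 11.75)
  x^k = (0.0, 0.0), subgradient = b - a^T x = 13.0
  y^{k+1} = 0.65 + 0.05*13.0 = 1.3
Dual objective at y_2 = 1.3: reduced costs (8.1, 8.5), box minimizer x = (0.0, 0.0)
g(y_2) = b*y + (c1 - a1*y)*x1 + (c2 - a2*y)*x2 = 13*1.3 + 8.1*0.0 + 8.5*0.0 = 16.9 + 0.0 + 0.0 = 16.9


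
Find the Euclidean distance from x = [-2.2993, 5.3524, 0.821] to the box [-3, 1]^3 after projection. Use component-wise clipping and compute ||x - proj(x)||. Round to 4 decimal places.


Project each component onto [-3, 1].
clip(-2.2993) = -2.2993, clip(5.3524) = 1.0, clip(0.821) = 0.821
Projection = [-2.2993, 1.0, 0.821]
Squared diffs: [0.0, 18.9434, 0.0]
Distance = sqrt(18.9434) = 4.3524


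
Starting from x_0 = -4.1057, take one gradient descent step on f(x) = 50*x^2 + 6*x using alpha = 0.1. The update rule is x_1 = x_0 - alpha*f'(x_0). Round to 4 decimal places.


We compute the gradient at x_0 and apply the update.
f'(x) = 100*x + 6
f'(-4.1057) = 100*-4.1057 + 6 = -404.57
x_1 = -4.1057 - 0.1*-404.57 = 36.3513


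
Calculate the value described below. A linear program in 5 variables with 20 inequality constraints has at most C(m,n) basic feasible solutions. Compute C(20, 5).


Each vertex corresponds to some choice of n active constraints out of m, so the number of vertices is at most C(m, n) = m! / (n!(m-n)!).
m = 20, n = 5
Numerator: 20 * 19 * 18 * 17 * 16
Denominator: 5! = 120
C(20, 5) = 15504


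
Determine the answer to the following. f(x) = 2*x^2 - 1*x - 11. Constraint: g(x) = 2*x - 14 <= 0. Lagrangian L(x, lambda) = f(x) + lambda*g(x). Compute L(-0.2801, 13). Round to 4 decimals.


Step 1: Evaluate f(x).
f(-0.2801) = 2*(-0.2801)^2 - 1*(-0.2801) - 11 = -10.563
Step 2: Evaluate g(x).
g(-0.2801) = 2*-0.2801 - 14 = -14.5602
Step 3: Compute Lagrangian.
L = -10.563 + 13*-14.5602 = -199.8456


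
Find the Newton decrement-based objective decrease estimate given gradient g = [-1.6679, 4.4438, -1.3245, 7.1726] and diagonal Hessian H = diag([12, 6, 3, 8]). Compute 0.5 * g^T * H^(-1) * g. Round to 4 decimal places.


Step 1: H is diagonal, so H^(-1) * g = [-0.139, 0.7406, -0.4415, 0.8966].
Step 2: g^T H^(-1) g = sum_i g_i^2 / H_ii
  = (-1.6679)^2/12 + (4.4438)^2/6 + (-1.3245)^2/3 + (7.1726)^2/8
  = 0.2318 + 3.2912 + 0.5848 + 6.4308 = 10.5386
Step 3: Objective decrease = 0.5 * g^T H^(-1) g = 5.2693


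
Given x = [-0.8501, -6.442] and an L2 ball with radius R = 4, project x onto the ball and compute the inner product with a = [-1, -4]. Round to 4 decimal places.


Step 1: Compute ||x|| (intermediates to 6 decimals).
||x|| = sqrt((-0.8501)^2 + (-6.442)^2) = 6.497848
Step 2: Project.
Since ||x|| > R, scale = R/||x|| = 4/6.497848 = 0.615588, proj(x) = scale * x
proj(x) = [-0.523311, -3.965618]
Step 3: Dot product.
a^T * proj(x) = -1*(-0.523311) - 4*(-3.965618) = 16.3858


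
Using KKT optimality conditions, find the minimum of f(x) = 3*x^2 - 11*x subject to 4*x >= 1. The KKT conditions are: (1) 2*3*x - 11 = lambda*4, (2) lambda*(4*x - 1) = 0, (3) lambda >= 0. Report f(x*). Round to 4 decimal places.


Step 1: Try lambda = 0 (constraint inactive).
Stationarity: 2*3*x - 11 = 0
x* = 11/(2*3) = 11/6 = 1.8333 (rounded; the exact value 11/6 is used below)
Check constraint: 4*1.8333 = 7.3332 >= 1 -- satisfied.
Step 2: Compute optimal value.
f(x*) = 3*(11/6)^2 - 11*(11/6) = -10.0833


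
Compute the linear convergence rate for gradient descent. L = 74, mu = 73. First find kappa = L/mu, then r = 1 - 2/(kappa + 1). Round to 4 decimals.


Step 1: Compute the condition number.
kappa = L/mu = 74/73 = 1.0137
Step 2: Compute the convergence rate.
r = 1 - 2/(kappa + 1) = 1 - 2*mu/(L + mu) = (L - mu)/(L + mu) = 1/147 = 0.0068


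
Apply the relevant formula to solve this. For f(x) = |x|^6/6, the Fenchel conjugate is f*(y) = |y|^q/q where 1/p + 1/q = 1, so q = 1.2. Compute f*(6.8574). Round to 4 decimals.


The conjugate exponent q satisfies 1/p + 1/q = 1.
p = 6, so q = 6/(6 - 1) = 1.2
|y|^q = 6.8574^1.2 = 10.0784
f*(6.8574) = 10.0784 / 1.2 = 8.3987


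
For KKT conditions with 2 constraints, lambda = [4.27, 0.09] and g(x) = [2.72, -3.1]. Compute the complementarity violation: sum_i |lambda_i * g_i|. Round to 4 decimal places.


KKT complementary slackness check:
lambda_1 * g_1 = 4.27 * 2.72 = 11.6144
lambda_2 * g_2 = 0.09 * -3.1 = -0.279
Total violation = 11.6144 + 0.279 = 11.8934


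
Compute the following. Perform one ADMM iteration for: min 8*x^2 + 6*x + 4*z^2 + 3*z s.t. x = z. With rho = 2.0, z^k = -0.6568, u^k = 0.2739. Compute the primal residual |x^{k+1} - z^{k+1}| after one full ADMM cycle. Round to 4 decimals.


ADMM iteration with rho = 2.0, z^k = -0.6568, u^k = 0.2739
Step 1: x-update.
Minimize 8*x^2 + 6*x + (2.0/2)*(x + 0.6568 + 0.2739)^2
FOC: (2*8 + 2.0)*x = -6 + 2.0*(-0.6568 - 0.2739)
x^{k+1} = -0.4367
Step 2: z-update.
Minimize 4*z^2 + 3*z + (2.0/2)*(-0.4367 - z + 0.2739)^2
FOC: (2*4 + 2.0)*z = -3 + 2.0*(-0.4367 + 0.2739)
z^{k+1} = -0.3326
Step 3: u-update.
u^{k+1} = 0.2739 - 0.4367 + 0.3326 = 0.1697
Step 4: Primal residual = |-0.4367 + 0.3326| = 0.1042


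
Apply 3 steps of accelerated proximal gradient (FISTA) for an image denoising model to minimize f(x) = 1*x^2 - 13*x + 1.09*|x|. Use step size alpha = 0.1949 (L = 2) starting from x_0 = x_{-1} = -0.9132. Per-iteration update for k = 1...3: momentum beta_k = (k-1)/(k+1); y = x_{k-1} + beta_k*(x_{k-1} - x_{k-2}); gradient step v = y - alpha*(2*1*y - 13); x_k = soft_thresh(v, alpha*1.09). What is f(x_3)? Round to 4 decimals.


FISTA on f(x) = 1*x^2 - 13*x + 1.09*|x|
L = 2, alpha = 0.1949
Iteration 1: beta = 0.0, y = -0.9132 + 0.0*(-0.9132 + 0.9132) = -0.9132
  grad(y) = -14.8264, v = y - alpha*grad = 1.9765
  prox(v) = soft_thresh(1.9765, 0.2124) = 1.764
Iteration 2: beta = 0.3333, y = 1.764 + 0.3333*(1.764 + 0.9132) = 2.6564
  grad(y) = -7.6871, v = y - alpha*grad = 4.1547
  prox(v) = soft_thresh(4.1547, 0.2124) = 3.9422
Iteration 3: beta = 0.5, y = 3.9422 + 0.5*(3.9422 - 1.764) = 5.0313
  grad(y) = -2.9374, v = y - alpha*grad = 5.6038
  prox(v) = soft_thresh(5.6038, 0.2124) = 5.3914
f(x_3) = 1*5.3914^2 - 13*5.3914 + 1.09*|5.3914| = -35.1443


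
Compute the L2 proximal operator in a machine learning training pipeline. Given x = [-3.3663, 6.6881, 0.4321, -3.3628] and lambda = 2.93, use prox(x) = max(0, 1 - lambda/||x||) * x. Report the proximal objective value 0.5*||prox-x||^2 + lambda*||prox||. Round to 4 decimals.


Step 1: Compute ||x||.
||x|| = 8.2194
Step 2: Compute scaling factor.
scale = max(0, 1 - 2.93/8.2194) = 0.6435
Step 3: prox(x) = [-2.1663, 4.304, 0.2781, -2.164]
||prox(x)|| = 5.2894
Step 4: Proximal objective.
0.5*||prox-x||^2 = 4.2925
lambda*||prox|| = 15.4979
Total = 19.7903


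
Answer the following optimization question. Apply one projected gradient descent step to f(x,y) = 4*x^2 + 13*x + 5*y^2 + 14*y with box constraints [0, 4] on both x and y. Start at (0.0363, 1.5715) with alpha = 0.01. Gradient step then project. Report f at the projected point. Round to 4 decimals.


Step 1: Compute gradient at (0.0363, 1.5715).
grad_x = 2*4*0.0363 + 13 = 13.2904
grad_y = 2*5*1.5715 + 14 = 29.715
Step 2: Gradient step.
x_raw = 0.0363 - 0.01*13.2904 = -0.0966
y_raw = 1.5715 - 0.01*29.715 = 1.2744
Step 3: Project onto [0, 4].
x_proj = clip(-0.0966) = 0.0
y_proj = clip(1.2744) = 1.2744
Step 4: Evaluate f.
f(0.0, 1.2744) = 25.9607


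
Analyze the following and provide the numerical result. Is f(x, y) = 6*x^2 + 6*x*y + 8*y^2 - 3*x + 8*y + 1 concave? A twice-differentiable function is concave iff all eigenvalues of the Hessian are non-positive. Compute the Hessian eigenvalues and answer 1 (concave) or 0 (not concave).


The Hessian of f(x,y) = 6*x^2 + 6*x*y + 8*y^2 - 3*x + 8*y + 1 is:
H = [[12, 6], [6, 16]]
Trace = 12 + 16 = 28
Determinant = 12*16 - (6)^2 = 156
Discriminant = (28)^2 - 4*156 = 160.0
Eigenvalues: lambda_1 = 7.6754, lambda_2 = 20.3246
The function is not concave.

0


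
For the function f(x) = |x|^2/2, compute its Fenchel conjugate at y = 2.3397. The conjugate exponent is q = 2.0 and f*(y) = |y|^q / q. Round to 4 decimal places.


The conjugate exponent q satisfies 1/p + 1/q = 1.
p = 2, so q = 2/(2 - 1) = 2.0
|y|^q = 2.3397^2.0 = 5.4742
f*(2.3397) = 5.4742 / 2.0 = 2.7371


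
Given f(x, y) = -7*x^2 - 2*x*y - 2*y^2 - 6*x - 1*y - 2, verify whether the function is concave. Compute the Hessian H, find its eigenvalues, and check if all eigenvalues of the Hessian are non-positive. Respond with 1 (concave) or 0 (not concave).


The Hessian of f(x,y) = -7*x^2 - 2*x*y - 2*y^2 - 6*x - 1*y - 2 is:
H = [[-14, -2], [-2, -4]]
Trace = -14 - 4 = -18
Determinant = -14*-4 - (-2)^2 = 52
Discriminant = (-18)^2 - 4*52 = 116.0
Eigenvalues: lambda_1 = -14.3852, lambda_2 = -3.6148
The function is concave.

1


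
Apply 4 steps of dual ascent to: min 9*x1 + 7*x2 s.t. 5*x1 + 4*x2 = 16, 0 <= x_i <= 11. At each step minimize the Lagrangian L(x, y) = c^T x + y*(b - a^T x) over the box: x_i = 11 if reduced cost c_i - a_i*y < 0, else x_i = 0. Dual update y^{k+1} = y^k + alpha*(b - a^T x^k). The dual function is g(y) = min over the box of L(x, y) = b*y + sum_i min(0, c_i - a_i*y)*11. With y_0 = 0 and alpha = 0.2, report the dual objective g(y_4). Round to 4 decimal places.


Dual ascent for LP: min 9*x1 + 7*x2, 5*x1 + 4*x2 = 16, 0 <= x_i <= 11
Step 1: y^k = 0.0, reduced costs: (9.0, 7.0)
  x^k = (0.0, 0.0), subgradient = b - a^T x = 16.0
  y^{k+1} = 0.0 + 0.2*16.0 = 3.2
Step 2: y^k = 3.2, reduced costs: (-7.0, -5.8)
  x^k = (11.0, 11.0), subgradient = b - a^T x = -83.0
  y^{k+1} = 3.2 + 0.2*-83.0 = -13.4
Step 3: y^k = -13.4, reduced costs: (76.0, 60.6)
  x^k = (0.0, 0.0), subgradient = b - a^T x = 16.0
  y^{k+1} = -13.4 + 0.2*16.0 = -10.2
Step 4: y^k = -10.2, reduced costs: (60.0, 47.8)
  x^k = (0.0, 0.0), subgradient = b - a^T x = 16.0
  y^{k+1} = -10.2 + 0.2*16.0 = -7.0
Dual objective at y_4 = -7.0: reduced costs (44.0, 35.0), box minimizer x = (0.0, 0.0)
g(y_4) = b*y + (c1 - a1*y)*x1 + (c2 - a2*y)*x2 = 16*(-7.0) + 44.0*0.0 + 35.0*0.0 = -112.0 + 0.0 + 0.0 = -112.0


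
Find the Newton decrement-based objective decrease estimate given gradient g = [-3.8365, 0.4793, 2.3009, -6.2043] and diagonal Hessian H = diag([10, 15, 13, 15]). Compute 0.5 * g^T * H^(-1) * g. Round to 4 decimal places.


Step 1: H is diagonal, so H^(-1) * g = [-0.3837, 0.032, 0.177, -0.4136].
Step 2: g^T H^(-1) g = sum_i g_i^2 / H_ii
  = (-3.8365)^2/10 + (0.4793)^2/15 + (2.3009)^2/13 + (-6.2043)^2/15
  = 1.4719 + 0.0153 + 0.4072 + 2.5662 = 4.4607
Step 3: Objective decrease = 0.5 * g^T H^(-1) g = 2.2303


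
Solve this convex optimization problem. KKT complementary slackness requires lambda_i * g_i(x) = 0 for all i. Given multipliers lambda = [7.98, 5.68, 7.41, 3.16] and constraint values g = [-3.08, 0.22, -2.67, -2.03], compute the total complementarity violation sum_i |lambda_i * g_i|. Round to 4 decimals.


KKT complementary slackness check:
lambda_1 * g_1 = 7.98 * -3.08 = -24.5784
lambda_2 * g_2 = 5.68 * 0.22 = 1.2496
lambda_3 * g_3 = 7.41 * -2.67 = -19.7847
lambda_4 * g_4 = 3.16 * -2.03 = -6.4148
Total violation = 24.5784 + 1.2496 + 19.7847 + 6.4148 = 52.0275


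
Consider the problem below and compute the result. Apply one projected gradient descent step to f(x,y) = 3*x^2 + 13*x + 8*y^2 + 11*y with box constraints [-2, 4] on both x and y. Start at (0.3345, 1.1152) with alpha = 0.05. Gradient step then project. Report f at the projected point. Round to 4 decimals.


Step 1: Compute gradient at (0.3345, 1.1152).
grad_x = 2*3*0.3345 + 13 = 15.007
grad_y = 2*8*1.1152 + 11 = 28.8432
Step 2: Gradient step.
x_raw = 0.3345 - 0.05*15.007 = -0.4159
y_raw = 1.1152 - 0.05*28.8432 = -0.327
Step 3: Project onto [-2, 4].
x_proj = clip(-0.4159) = -0.4159
y_proj = clip(-0.327) = -0.327
Step 4: Evaluate f.
f(-0.4159, -0.327) = -7.6286


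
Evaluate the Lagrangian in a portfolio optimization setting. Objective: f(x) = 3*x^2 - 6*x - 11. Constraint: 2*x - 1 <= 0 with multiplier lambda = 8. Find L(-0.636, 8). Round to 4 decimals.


Step 1: Evaluate f(x).
f(-0.636) = 3*(-0.636)^2 - 6*(-0.636) - 11 = -5.9705
Step 2: Evaluate g(x).
g(-0.636) = 2*-0.636 - 1 = -2.272
Step 3: Compute Lagrangian.
L = -5.9705 + 8*-2.272 = -24.1465


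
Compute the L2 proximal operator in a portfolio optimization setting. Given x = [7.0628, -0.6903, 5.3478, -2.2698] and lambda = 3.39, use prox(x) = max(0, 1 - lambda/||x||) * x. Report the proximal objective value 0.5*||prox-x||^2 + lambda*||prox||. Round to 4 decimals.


Step 1: Compute ||x||.
||x|| = 9.1712
Step 2: Compute scaling factor.
scale = max(0, 1 - 3.39/9.1712) = 0.6304
Step 3: prox(x) = [4.4521, -0.4351, 3.3711, -1.4308]
||prox(x)|| = 5.7812
Step 4: Proximal objective.
0.5*||prox-x||^2 = 5.7461
lambda*||prox|| = 19.5983
Total = 25.3443


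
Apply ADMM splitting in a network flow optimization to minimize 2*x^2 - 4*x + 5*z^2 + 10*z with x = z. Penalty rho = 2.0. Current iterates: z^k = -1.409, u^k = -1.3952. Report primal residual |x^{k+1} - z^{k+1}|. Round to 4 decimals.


ADMM iteration with rho = 2.0, z^k = -1.409, u^k = -1.3952
Step 1: x-update.
Minimize 2*x^2 - 4*x + (2.0/2)*(x + 1.409 - 1.3952)^2
FOC: (2*2 + 2.0)*x = 4 + 2.0*(-1.409 + 1.3952)
x^{k+1} = 0.6621
Step 2: z-update.
Minimize 5*z^2 + 10*z + (2.0/2)*(0.6621 - z - 1.3952)^2
FOC: (2*5 + 2.0)*z = -10 + 2.0*(0.6621 - 1.3952)
z^{k+1} = -0.9555
Step 3: u-update.
u^{k+1} = -1.3952 + 0.6621 + 0.9555 = 0.2224
Step 4: Primal residual = |0.6621 + 0.9555| = 1.6176


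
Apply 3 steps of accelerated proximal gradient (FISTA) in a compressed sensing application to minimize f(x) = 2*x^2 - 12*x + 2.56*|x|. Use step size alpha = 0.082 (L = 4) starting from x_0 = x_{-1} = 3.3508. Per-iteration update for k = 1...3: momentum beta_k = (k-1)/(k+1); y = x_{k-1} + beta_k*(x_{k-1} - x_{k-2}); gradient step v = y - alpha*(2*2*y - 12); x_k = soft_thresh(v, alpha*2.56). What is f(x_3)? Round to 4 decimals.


FISTA on f(x) = 2*x^2 - 12*x + 2.56*|x|
L = 4, alpha = 0.082
Iteration 1: beta = 0.0, y = 3.3508 + 0.0*(3.3508 - 3.3508) = 3.3508
  grad(y) = 1.4032, v = y - alpha*grad = 3.2357
  prox(v) = soft_thresh(3.2357, 0.2099) = 3.0258
Iteration 2: beta = 0.3333, y = 3.0258 + 0.3333*(3.0258 - 3.3508) = 2.9175
  grad(y) = -0.33, v = y - alpha*grad = 2.9446
  prox(v) = soft_thresh(2.9446, 0.2099) = 2.7346
Iteration 3: beta = 0.5, y = 2.7346 + 0.5*(2.7346 - 3.0258) = 2.589
  grad(y) = -1.6438, v = y - alpha*grad = 2.7238
  prox(v) = soft_thresh(2.7238, 0.2099) = 2.5139
f(x_3) = 2*2.5139^2 - 12*2.5139 + 2.56*|2.5139| = -11.0918


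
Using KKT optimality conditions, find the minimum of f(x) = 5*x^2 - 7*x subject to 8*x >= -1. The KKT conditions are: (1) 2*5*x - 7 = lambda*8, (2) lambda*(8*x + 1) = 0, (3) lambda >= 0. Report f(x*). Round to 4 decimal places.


Step 1: Try lambda = 0 (constraint inactive).
Stationarity: 2*5*x - 7 = 0
x* = 7/(2*5) = 0.7
Check constraint: 8*0.7 = 5.6 >= -1 -- satisfied.
Step 2: Compute optimal value.
f(x*) = 5*0.7^2 - 7*0.7 = -2.45


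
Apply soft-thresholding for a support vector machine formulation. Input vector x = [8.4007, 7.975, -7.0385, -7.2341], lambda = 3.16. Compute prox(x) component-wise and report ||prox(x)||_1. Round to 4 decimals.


Soft-thresholding with lambda = 3.16:
prox(8.4007) = sign(8.4007)*max(|8.4007| - 3.16, 0) = 5.2407
prox(7.975) = sign(7.975)*max(|7.975| - 3.16, 0) = 4.815
prox(-7.0385) = sign(-7.0385)*max(|-7.0385| - 3.16, 0) = -3.8785
prox(-7.2341) = sign(-7.2341)*max(|-7.2341| - 3.16, 0) = -4.0741
prox(x) = [5.2407, 4.815, -3.8785, -4.0741]
||prox(x)||_1 = 5.2407 + 4.815 + 3.8785 + 4.0741 = 18.0083
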